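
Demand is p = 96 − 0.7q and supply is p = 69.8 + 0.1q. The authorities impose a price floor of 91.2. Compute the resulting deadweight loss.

Competitive equilibrium: 96 − 0.7q = 69.8 + 0.1q → q* = 32.75, p* = 73.075.
At the floor p = 91.2, quantity demanded = (96 − 91.2)/0.7 = 6.8571.
Sellers' marginal cost at q' = 6.8571: 69.8 + 0.1·6.8571 = 70.4857.
Δq = 32.75 − 6.8571 = 25.8929; wedge = 91.2 − 70.4857 = 20.7143.
Deadweight loss = ½ × 25.8929 × 20.7143 = 268.18.

268.18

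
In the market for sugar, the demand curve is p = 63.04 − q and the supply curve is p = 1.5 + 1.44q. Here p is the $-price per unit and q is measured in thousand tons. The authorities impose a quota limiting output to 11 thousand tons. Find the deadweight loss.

$246.74 thousand

Competitive equilibrium: 63.04 − q = 1.5 + 1.44q → q* = 25.2213, p* = 37.8187.
At q = 11: demand price = 63.04 − 1·11 = 52.04; supply price = 1.5 + 1.44·11 = 17.34.
Δq = 25.2213 − 11 = 14.2213; wedge = 52.04 − 17.34 = 34.7.
Welfare loss = ½ × 14.2213 × 34.7 = $246.74 thousand.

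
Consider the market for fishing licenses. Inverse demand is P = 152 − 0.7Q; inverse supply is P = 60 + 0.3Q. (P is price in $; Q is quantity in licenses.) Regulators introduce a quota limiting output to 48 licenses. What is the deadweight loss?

$968

Competitive equilibrium: 152 − 0.7Q = 60 + 0.3Q → Q* = 92, P* = 87.6.
At Q = 48: demand price = 152 − 0.7·48 = 118.4; supply price = 60 + 0.3·48 = 74.4.
ΔQ = 92 − 48 = 44; wedge = 118.4 − 74.4 = 44.
Welfare loss = ½ × 44 × 44 = $968.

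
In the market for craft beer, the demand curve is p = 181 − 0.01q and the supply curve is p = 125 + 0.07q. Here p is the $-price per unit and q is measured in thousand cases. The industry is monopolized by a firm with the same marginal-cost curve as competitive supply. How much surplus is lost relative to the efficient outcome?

Competitive equilibrium: 181 − 0.01q = 125 + 0.07q → q* = 700, p* = 174.
Marginal revenue: MR = 181 − 0.02q. Set MR = MC: 181 − 0.02q = 125 + 0.07q → q_m = 622.22222.
Price p_m = 181 − 0.01·622.22222 = 174.77778; MC(q_m) = 125 + 0.07·622.22222 = 168.55556.
Competitive q* = 700, so Δq = 77.77778; wedge = 174.77778 − 168.55556 = 6.22222.
Deadweight loss = ½ × 77.77778 × 6.22222 = $241.98 thousand.

$241.98 thousand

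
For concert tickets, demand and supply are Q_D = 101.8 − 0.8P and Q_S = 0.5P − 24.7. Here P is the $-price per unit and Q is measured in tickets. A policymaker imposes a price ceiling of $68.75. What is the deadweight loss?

In inverse form: demand P = 127.25 − 1.25Q, supply P = 49.4 + 2Q.
Competitive equilibrium: 127.25 − 1.25Q = 49.4 + 2Q → Q* = 23.9538, P* = 97.3077.
At the ceiling P = 68.75, quantity supplied = (68.75 − 49.4)/2 = 9.675.
Willingness to pay at Q' = 9.675: 127.25 − 1.25·9.675 = 115.1563.
ΔQ = 23.9538 − 9.675 = 14.2788; wedge = 115.1563 − 68.75 = 46.4063.
Deadweight loss = ½ × 14.2788 × 46.4063 = $331.31.

$331.31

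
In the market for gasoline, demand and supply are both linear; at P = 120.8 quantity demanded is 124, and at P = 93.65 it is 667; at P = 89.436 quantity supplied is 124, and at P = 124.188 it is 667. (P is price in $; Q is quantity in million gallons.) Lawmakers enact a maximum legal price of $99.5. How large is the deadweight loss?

Demand slope = (93.65 − 120.8)/(667 − 124) = −0.05, so P = 127 − 0.05Q.
Supply slope = (124.188 − 89.436)/(667 − 124) = 0.064, so P = 81.5 + 0.064Q.
Competitive equilibrium: 127 − 0.05Q = 81.5 + 0.064Q → Q* = 399.1228, P* = 107.0439.
At the ceiling P = 99.5, quantity supplied = (99.5 − 81.5)/0.064 = 281.25.
Willingness to pay at Q' = 281.25: 127 − 0.05·281.25 = 112.9375.
ΔQ = 399.1228 − 281.25 = 117.8728; wedge = 112.9375 − 99.5 = 13.4375.
The triangle = ½ × 117.8728 × 13.4375 = $791.96 million.

$791.96 million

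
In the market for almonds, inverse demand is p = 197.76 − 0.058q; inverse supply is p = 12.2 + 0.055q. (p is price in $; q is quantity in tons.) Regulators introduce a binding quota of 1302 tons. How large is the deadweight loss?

Competitive equilibrium: 197.76 − 0.058q = 12.2 + 0.055q → q* = 1642.1239, p* = 102.5168.
At q = 1302: demand price = 197.76 − 0.058·1302 = 122.244; supply price = 12.2 + 0.055·1302 = 83.81.
Δq = 1642.1239 − 1302 = 340.1239; wedge = 122.244 − 83.81 = 38.434.
The triangle = ½ × 340.1239 × 38.434 = $6536.16.

$6536.16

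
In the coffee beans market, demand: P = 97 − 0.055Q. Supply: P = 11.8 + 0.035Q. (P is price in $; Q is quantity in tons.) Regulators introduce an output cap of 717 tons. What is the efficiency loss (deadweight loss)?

$2373.605

Competitive equilibrium: 97 − 0.055Q = 11.8 + 0.035Q → Q* = 946.6667, P* = 44.9333.
At Q = 717: demand price = 97 − 0.055·717 = 57.565; supply price = 11.8 + 0.035·717 = 36.895.
ΔQ = 946.6667 − 717 = 229.6667; wedge = 57.565 − 36.895 = 20.67.
Welfare loss = ½ × 229.6667 × 20.67 = $2373.605.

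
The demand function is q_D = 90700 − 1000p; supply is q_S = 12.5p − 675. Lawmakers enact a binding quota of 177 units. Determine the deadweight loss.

In inverse form: demand p = 90.7 − 0.001q, supply p = 54 + 0.08q.
Competitive equilibrium: 90.7 − 0.001q = 54 + 0.08q → q* = 453.0864, p* = 90.2469.
At q = 177: demand price = 90.7 − 0.001·177 = 90.523; supply price = 54 + 0.08·177 = 68.16.
Δq = 453.0864 − 177 = 276.0864; wedge = 90.523 − 68.16 = 22.363.
Welfare loss = ½ × 276.0864 × 22.363 = 3087.06.

3087.06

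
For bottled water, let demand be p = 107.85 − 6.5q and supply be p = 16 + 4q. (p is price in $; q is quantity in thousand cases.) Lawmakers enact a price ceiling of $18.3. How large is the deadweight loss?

Competitive equilibrium: 107.85 − 6.5q = 16 + 4q → q* = 8.7476, p* = 50.9905.
At the ceiling p = 18.3, quantity supplied = (18.3 − 16)/4 = 0.575.
Willingness to pay at q' = 0.575: 107.85 − 6.5·0.575 = 104.1125.
Δq = 8.7476 − 0.575 = 8.1726; wedge = 104.1125 − 18.3 = 85.8125.
DWL = ½ × 8.1726 × 85.8125 = $350.66 thousand.

$350.66 thousand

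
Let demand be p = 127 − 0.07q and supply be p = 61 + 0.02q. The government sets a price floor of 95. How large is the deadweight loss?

Competitive equilibrium: 127 − 0.07q = 61 + 0.02q → q* = 733.3333, p* = 75.6667.
At the floor p = 95, quantity demanded = (127 − 95)/0.07 = 457.1429.
Sellers' marginal cost at q' = 457.1429: 61 + 0.02·457.1429 = 70.1429.
Δq = 733.3333 − 457.1429 = 276.1904; wedge = 95 − 70.1429 = 24.8571.
Welfare loss = ½ × 276.1904 × 24.8571 = 3432.65.

3432.65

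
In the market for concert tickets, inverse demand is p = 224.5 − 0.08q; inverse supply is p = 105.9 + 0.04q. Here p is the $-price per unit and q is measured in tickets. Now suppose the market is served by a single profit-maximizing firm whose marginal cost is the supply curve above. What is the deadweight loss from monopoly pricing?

$9377.31

Competitive equilibrium: 224.5 − 0.08q = 105.9 + 0.04q → q* = 988.3333, p* = 145.4333.
Marginal revenue: MR = 224.5 − 0.16q. Set MR = MC: 224.5 − 0.16q = 105.9 + 0.04q → q_m = 593.
Price p_m = 224.5 − 0.08·593 = 177.06; MC(q_m) = 105.9 + 0.04·593 = 129.62.
Competitive q* = 988.3333, so Δq = 395.3333; wedge = 177.06 − 129.62 = 47.44.
Deadweight loss = ½ × 395.3333 × 47.44 = $9377.31.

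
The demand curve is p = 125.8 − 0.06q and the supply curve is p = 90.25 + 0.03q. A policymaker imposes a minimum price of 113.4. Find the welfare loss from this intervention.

1596.125

Competitive equilibrium: 125.8 − 0.06q = 90.25 + 0.03q → q* = 395, p* = 102.1.
At the floor p = 113.4, quantity demanded = (125.8 − 113.4)/0.06 = 206.6667.
Sellers' marginal cost at q' = 206.6667: 90.25 + 0.03·206.6667 = 96.45.
Δq = 395 − 206.6667 = 188.3333; wedge = 113.4 − 96.45 = 16.95.
The triangle = ½ × 188.3333 × 16.95 = 1596.125.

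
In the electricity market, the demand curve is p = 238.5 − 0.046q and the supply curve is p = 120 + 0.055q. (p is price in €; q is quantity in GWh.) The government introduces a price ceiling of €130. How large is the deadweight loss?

Competitive equilibrium: 238.5 − 0.046q = 120 + 0.055q → q* = 1173.267327, p* = 184.529703.
At the ceiling p = 130, quantity supplied = (130 − 120)/0.055 = 181.818182.
Willingness to pay at q' = 181.818182: 238.5 − 0.046·181.818182 = 230.136364.
Δq = 1173.267327 − 181.818182 = 991.449145; wedge = 230.136364 − 130 = 100.136364.
Deadweight loss = ½ × 991.449145 × 100.136364 = €49640.06.

€49640.06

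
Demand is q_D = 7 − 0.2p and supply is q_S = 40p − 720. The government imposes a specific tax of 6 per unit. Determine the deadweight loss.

In inverse form: demand p = 35 − 5q, supply p = 18 + 0.025q.
Competitive equilibrium: 35 − 5q = 18 + 0.025q → q* = 3.3831, p* = 18.0846.
With the tax, the buyer price exceeds the seller price by 6: (35 − 5q) − (18 + 0.025q) = 6 → q' = 2.1891.
Δq = 3.3831 − 2.1891 = 1.194; the wedge equals the tax, 6.
Deadweight loss = ½ × 1.194 × 6 = 3.58.

3.58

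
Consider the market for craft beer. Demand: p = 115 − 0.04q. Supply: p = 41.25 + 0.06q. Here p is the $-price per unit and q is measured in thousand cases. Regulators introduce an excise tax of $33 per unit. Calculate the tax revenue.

$13447.50 thousand

Competitive equilibrium: 115 − 0.04q = 41.25 + 0.06q → q* = 737.5, p* = 85.5.
With the tax, the buyer price exceeds the seller price by 33: (115 − 0.04q) − (41.25 + 0.06q) = 33 → q' = 407.5.
Tax revenue = 33 × 407.5 = $13447.50 thousand.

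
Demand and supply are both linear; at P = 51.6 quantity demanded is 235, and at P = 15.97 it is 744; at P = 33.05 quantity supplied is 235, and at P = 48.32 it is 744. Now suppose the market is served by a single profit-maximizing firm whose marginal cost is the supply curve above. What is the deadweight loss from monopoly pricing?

Demand slope = (15.97 − 51.6)/(744 − 235) = −0.07, so P = 68.05 − 0.07Q.
Supply slope = (48.32 − 33.05)/(744 − 235) = 0.03, so P = 26 + 0.03Q.
Competitive equilibrium: 68.05 − 0.07Q = 26 + 0.03Q → Q* = 420.5, P* = 38.615.
Marginal revenue: MR = 68.05 − 0.14Q. Set MR = MC: 68.05 − 0.14Q = 26 + 0.03Q → Q_m = 247.3529.
Price P_m = 68.05 − 0.07·247.3529 = 50.7353; MC(Q_m) = 26 + 0.03·247.3529 = 33.4206.
Competitive Q* = 420.5, so ΔQ = 173.1471; wedge = 50.7353 − 33.4206 = 17.3147.
Deadweight loss = ½ × 173.1471 × 17.3147 = 1499.

1499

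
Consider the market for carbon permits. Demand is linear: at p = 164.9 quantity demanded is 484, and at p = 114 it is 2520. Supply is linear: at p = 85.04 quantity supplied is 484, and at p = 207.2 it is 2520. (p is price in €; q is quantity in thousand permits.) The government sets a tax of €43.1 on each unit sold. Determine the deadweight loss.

€10927.12 thousand

Demand slope = (114 − 164.9)/(2520 − 484) = −0.025, so p = 177 − 0.025q.
Supply slope = (207.2 − 85.04)/(2520 − 484) = 0.06, so p = 56 + 0.06q.
Competitive equilibrium: 177 − 0.025q = 56 + 0.06q → q* = 1423.5294, p* = 141.4118.
With the tax, the buyer price exceeds the seller price by 43.1: (177 − 0.025q) − (56 + 0.06q) = 43.1 → q' = 916.4706.
Δq = 1423.5294 − 916.4706 = 507.0588; the wedge equals the tax, 43.1.
DWL = ½ × 507.0588 × 43.1 = €10927.12 thousand.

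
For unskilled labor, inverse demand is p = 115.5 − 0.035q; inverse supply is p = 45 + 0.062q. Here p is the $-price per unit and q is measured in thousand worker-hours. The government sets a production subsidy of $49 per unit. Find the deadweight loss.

Competitive equilibrium: 115.5 − 0.035q = 45 + 0.062q → q* = 726.8041, p* = 90.0619.
The subsidy lowers effective supply by 49: p = 0.062q − 4.
New quantity: 115.5 − 0.035q = 0.062q − 4 → q' = 1231.9588.
Overproduction Δq = 1231.9588 − 726.8041 = 505.1547; wedge = subsidy = 49.
DWL = ½ × 505.1547 × 49 = $12376.29 thousand.

$12376.29 thousand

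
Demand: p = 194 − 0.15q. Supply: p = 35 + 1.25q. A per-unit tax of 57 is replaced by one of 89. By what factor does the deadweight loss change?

Competitive equilibrium: 194 − 0.15q = 35 + 1.25q → q* = 113.5714, p* = 176.9643.
For a per-unit tax t: Δq = t/1.4, so DWL = ½·t·(t/1.4) = t²/2.8.
At t = 57: DWL = 1160.357. At t = 89: DWL = 2828.929.
Ratio = (89/57)² = 2.438.

2.438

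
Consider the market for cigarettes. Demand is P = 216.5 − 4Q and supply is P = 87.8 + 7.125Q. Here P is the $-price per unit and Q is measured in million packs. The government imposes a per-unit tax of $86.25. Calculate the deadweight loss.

Competitive equilibrium: 216.5 − 4Q = 87.8 + 7.125Q → Q* = 11.5685, P* = 170.2258.
With the tax, the buyer price exceeds the seller price by 86.25: (216.5 − 4Q) − (87.8 + 7.125Q) = 86.25 → Q' = 3.8157.
ΔQ = 11.5685 − 3.8157 = 7.7528; the wedge equals the tax, 86.25.
The triangle = ½ × 7.7528 × 86.25 = $334.34 million.

$334.34 million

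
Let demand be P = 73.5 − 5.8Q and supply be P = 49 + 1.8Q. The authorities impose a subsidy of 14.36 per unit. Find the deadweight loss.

13.57

Competitive equilibrium: 73.5 − 5.8Q = 49 + 1.8Q → Q* = 3.2237, P* = 54.8026.
The subsidy lowers effective supply by 14.36: P = 34.64 + 1.8Q.
New quantity: 73.5 − 5.8Q = 34.64 + 1.8Q → Q' = 5.1132.
Overproduction ΔQ = 5.1132 − 3.2237 = 1.8895; wedge = subsidy = 14.36.
The triangle = ½ × 1.8895 × 14.36 = 13.57.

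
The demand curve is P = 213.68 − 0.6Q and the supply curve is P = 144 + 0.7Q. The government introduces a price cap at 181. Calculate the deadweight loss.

0.36

Competitive equilibrium: 213.68 − 0.6Q = 144 + 0.7Q → Q* = 53.6, P* = 181.52.
At the ceiling P = 181, quantity supplied = (181 − 144)/0.7 = 52.8571.
Willingness to pay at Q' = 52.8571: 213.68 − 0.6·52.8571 = 181.9657.
ΔQ = 53.6 − 52.8571 = 0.7429; wedge = 181.9657 − 181 = 0.9657.
Welfare loss = ½ × 0.7429 × 0.9657 = 0.36.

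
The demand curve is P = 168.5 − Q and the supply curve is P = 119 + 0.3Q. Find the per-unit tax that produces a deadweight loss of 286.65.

Competitive equilibrium: 168.5 − Q = 119 + 0.3Q → Q* = 38.0769, P* = 130.4231.
A tax t gives ΔQ = t/1.3 and wedge t, so DWL = t²/2.6.
t²/2.6 = 286.65 → t² = 745.29 → t = 27.3.

27.3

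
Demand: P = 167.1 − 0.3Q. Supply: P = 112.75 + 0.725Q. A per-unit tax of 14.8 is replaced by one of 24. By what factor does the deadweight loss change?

2.630

Competitive equilibrium: 167.1 − 0.3Q = 112.75 + 0.725Q → Q* = 53.0244, P* = 151.1927.
For a per-unit tax t: ΔQ = t/1.025, so DWL = ½·t·(t/1.025) = t²/2.05.
At t = 14.8: DWL = 106.849. At t = 24: DWL = 280.976.
Ratio = (24/14.8)² = 2.630.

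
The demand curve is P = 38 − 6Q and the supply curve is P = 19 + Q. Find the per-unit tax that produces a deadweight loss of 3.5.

Competitive equilibrium: 38 − 6Q = 19 + Q → Q* = 2.7143, P* = 21.7143.
A tax t gives ΔQ = t/7 and wedge t, so DWL = t²/14.
t²/14 = 3.5 → t² = 49 → t = 7.

7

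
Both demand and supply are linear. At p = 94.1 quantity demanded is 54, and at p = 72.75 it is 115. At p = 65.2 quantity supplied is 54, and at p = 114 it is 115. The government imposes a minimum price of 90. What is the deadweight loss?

103.50

Demand slope = (72.75 − 94.1)/(115 − 54) = −0.35, so p = 113 − 0.35q.
Supply slope = (114 − 65.2)/(115 − 54) = 0.8, so p = 22 + 0.8q.
Competitive equilibrium: 113 − 0.35q = 22 + 0.8q → q* = 79.1304, p* = 85.3043.
At the floor p = 90, quantity demanded = (113 − 90)/0.35 = 65.7143.
Sellers' marginal cost at q' = 65.7143: 22 + 0.8·65.7143 = 74.5714.
Δq = 79.1304 − 65.7143 = 13.4161; wedge = 90 − 74.5714 = 15.4286.
DWL = ½ × 13.4161 × 15.4286 = 103.50.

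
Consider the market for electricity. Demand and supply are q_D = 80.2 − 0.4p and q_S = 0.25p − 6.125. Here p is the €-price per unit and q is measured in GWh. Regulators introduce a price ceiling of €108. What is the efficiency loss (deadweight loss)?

€125.01

In inverse form: demand p = 200.5 − 2.5q, supply p = 24.5 + 4q.
Competitive equilibrium: 200.5 − 2.5q = 24.5 + 4q → q* = 27.0769, p* = 132.8077.
At the ceiling p = 108, quantity supplied = (108 − 24.5)/4 = 20.875.
Willingness to pay at q' = 20.875: 200.5 − 2.5·20.875 = 148.3125.
Δq = 27.0769 − 20.875 = 6.2019; wedge = 148.3125 − 108 = 40.3125.
Deadweight loss = ½ × 6.2019 × 40.3125 = €125.01.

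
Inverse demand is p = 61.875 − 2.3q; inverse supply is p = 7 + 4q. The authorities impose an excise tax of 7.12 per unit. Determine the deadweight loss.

Competitive equilibrium: 61.875 − 2.3q = 7 + 4q → q* = 8.7103, p* = 41.8413.
With the tax, the buyer price exceeds the seller price by 7.12: (61.875 − 2.3q) − (7 + 4q) = 7.12 → q' = 7.5802.
Δq = 8.7103 − 7.5802 = 1.1301; the wedge equals the tax, 7.12.
DWL = ½ × 1.1301 × 7.12 = 4.02.

4.02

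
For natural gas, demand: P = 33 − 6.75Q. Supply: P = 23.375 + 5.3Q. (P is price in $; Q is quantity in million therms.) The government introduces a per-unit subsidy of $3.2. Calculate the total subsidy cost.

Competitive equilibrium: 33 − 6.75Q = 23.375 + 5.3Q → Q* = 0.7988, P* = 27.6084.
The subsidy lowers effective supply by 3.2: P = 20.175 + 5.3Q.
New quantity: 33 − 6.75Q = 20.175 + 5.3Q → Q' = 1.0643.
Total subsidy cost = 3.2 × 1.0643 = $3.41 million.

$3.41 million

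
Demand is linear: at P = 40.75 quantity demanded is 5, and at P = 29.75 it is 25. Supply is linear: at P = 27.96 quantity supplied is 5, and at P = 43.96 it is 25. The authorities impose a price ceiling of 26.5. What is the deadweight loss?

86.18

Demand slope = (29.75 − 40.75)/(25 − 5) = −0.55, so P = 43.5 − 0.55Q.
Supply slope = (43.96 − 27.96)/(25 − 5) = 0.8, so P = 23.96 + 0.8Q.
Competitive equilibrium: 43.5 − 0.55Q = 23.96 + 0.8Q → Q* = 14.4741, P* = 35.5393.
At the ceiling P = 26.5, quantity supplied = (26.5 − 23.96)/0.8 = 3.175.
Willingness to pay at Q' = 3.175: 43.5 − 0.55·3.175 = 41.7538.
ΔQ = 14.4741 − 3.175 = 11.2991; wedge = 41.7538 − 26.5 = 15.2538.
Welfare loss = ½ × 11.2991 × 15.2538 = 86.18.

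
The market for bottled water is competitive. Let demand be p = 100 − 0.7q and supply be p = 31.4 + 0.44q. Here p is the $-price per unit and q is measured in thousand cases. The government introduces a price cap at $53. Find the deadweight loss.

$70.03 thousand

Competitive equilibrium: 100 − 0.7q = 31.4 + 0.44q → q* = 60.1754, p* = 57.8772.
At the ceiling p = 53, quantity supplied = (53 − 31.4)/0.44 = 49.0909.
Willingness to pay at q' = 49.0909: 100 − 0.7·49.0909 = 65.6364.
Δq = 60.1754 − 49.0909 = 11.0845; wedge = 65.6364 − 53 = 12.6364.
DWL = ½ × 11.0845 × 12.6364 = $70.03 thousand.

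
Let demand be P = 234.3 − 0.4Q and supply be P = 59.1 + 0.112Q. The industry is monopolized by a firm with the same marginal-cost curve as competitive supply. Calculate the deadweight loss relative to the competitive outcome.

5766.32

Competitive equilibrium: 234.3 − 0.4Q = 59.1 + 0.112Q → Q* = 342.1875, P* = 97.425.
Marginal revenue: MR = 234.3 − 0.8Q. Set MR = MC: 234.3 − 0.8Q = 59.1 + 0.112Q → Q_m = 192.1053.
Price P_m = 234.3 − 0.4·192.1053 = 157.4579; MC(Q_m) = 59.1 + 0.112·192.1053 = 80.6158.
Competitive Q* = 342.1875, so ΔQ = 150.0822; wedge = 157.4579 − 80.6158 = 76.8421.
DWL = ½ × 150.0822 × 76.8421 = 5766.32.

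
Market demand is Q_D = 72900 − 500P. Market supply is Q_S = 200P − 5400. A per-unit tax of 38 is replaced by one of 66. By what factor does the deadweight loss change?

3.017

In inverse form: demand P = 145.8 − 0.002Q, supply P = 27 + 0.005Q.
Competitive equilibrium: 145.8 − 0.002Q = 27 + 0.005Q → Q* = 16971.4286, P* = 111.8571.
For a per-unit tax t: ΔQ = t/0.007, so DWL = ½·t·(t/0.007) = t²/0.014.
At t = 38: DWL = 103142.857. At t = 66: DWL = 311142.857.
Ratio = (66/38)² = 3.017.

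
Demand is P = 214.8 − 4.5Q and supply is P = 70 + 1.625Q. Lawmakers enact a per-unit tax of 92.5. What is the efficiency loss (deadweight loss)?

Competitive equilibrium: 214.8 − 4.5Q = 70 + 1.625Q → Q* = 23.6408, P* = 108.4163.
With the tax, the buyer price exceeds the seller price by 92.5: (214.8 − 4.5Q) − (70 + 1.625Q) = 92.5 → Q' = 8.5388.
ΔQ = 23.6408 − 8.5388 = 15.102; the wedge equals the tax, 92.5.
Deadweight loss = ½ × 15.102 × 92.5 = 698.47.

698.47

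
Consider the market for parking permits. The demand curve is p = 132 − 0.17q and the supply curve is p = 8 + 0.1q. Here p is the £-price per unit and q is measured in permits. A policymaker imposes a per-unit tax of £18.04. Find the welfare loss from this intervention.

£602.67

Competitive equilibrium: 132 − 0.17q = 8 + 0.1q → q* = 459.2593, p* = 53.9259.
With the tax, the buyer price exceeds the seller price by 18.04: (132 − 0.17q) − (8 + 0.1q) = 18.04 → q' = 392.4444.
Δq = 459.2593 − 392.4444 = 66.8149; the wedge equals the tax, 18.04.
DWL = ½ × 66.8149 × 18.04 = £602.67.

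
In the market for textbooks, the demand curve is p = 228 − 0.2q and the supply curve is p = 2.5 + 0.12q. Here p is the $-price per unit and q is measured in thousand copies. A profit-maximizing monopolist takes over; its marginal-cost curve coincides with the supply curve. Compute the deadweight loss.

$11753.48 thousand

Competitive equilibrium: 228 − 0.2q = 2.5 + 0.12q → q* = 704.6875, p* = 87.0625.
Marginal revenue: MR = 228 − 0.4q. Set MR = MC: 228 − 0.4q = 2.5 + 0.12q → q_m = 433.65385.
Price p_m = 228 − 0.2·433.65385 = 141.26923; MC(q_m) = 2.5 + 0.12·433.65385 = 54.53846.
Competitive q* = 704.6875, so Δq = 271.03365; wedge = 141.26923 − 54.53846 = 86.73077.
The triangle = ½ × 271.03365 × 86.73077 = $11753.48 thousand.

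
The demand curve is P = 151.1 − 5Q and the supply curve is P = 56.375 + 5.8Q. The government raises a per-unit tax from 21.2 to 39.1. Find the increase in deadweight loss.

49.97

Competitive equilibrium: 151.1 − 5Q = 56.375 + 5.8Q → Q* = 8.7708, P* = 107.2458.
For a per-unit tax t: ΔQ = t/10.8, so DWL = ½·t·(t/10.8) = t²/21.6.
At t = 21.2: DWL = 20.807. At t = 39.1: DWL = 70.778.
Increase = 70.778 − 20.807 = 49.97.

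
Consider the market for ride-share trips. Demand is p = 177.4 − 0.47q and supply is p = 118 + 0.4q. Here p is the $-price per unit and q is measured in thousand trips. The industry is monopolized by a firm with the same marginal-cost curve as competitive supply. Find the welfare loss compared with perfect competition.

Competitive equilibrium: 177.4 − 0.47q = 118 + 0.4q → q* = 68.27586, p* = 145.31034.
Marginal revenue: MR = 177.4 − 0.94q. Set MR = MC: 177.4 − 0.94q = 118 + 0.4q → q_m = 44.32836.
Price p_m = 177.4 − 0.47·44.32836 = 156.56567; MC(q_m) = 118 + 0.4·44.32836 = 135.73134.
Competitive q* = 68.27586, so Δq = 23.9475; wedge = 156.56567 − 135.73134 = 20.83433.
Deadweight loss = ½ × 23.9475 × 20.83433 = $249.47 thousand.

$249.47 thousand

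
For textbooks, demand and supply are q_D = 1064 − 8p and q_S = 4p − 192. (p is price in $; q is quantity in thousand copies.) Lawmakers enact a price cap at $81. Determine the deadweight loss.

$1680.33 thousand

In inverse form: demand p = 133 − 0.125q, supply p = 48 + 0.25q.
Competitive equilibrium: 133 − 0.125q = 48 + 0.25q → q* = 226.6667, p* = 104.6667.
At the ceiling p = 81, quantity supplied = (81 − 48)/0.25 = 132.
Willingness to pay at q' = 132: 133 − 0.125·132 = 116.5.
Δq = 226.6667 − 132 = 94.6667; wedge = 116.5 − 81 = 35.5.
Welfare loss = ½ × 94.6667 × 35.5 = $1680.33 thousand.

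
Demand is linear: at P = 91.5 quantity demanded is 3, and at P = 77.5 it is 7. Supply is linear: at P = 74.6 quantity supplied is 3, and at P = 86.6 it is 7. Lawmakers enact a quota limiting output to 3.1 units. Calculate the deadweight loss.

20.31

Demand slope = (77.5 − 91.5)/(7 − 3) = −3.5, so P = 102 − 3.5Q.
Supply slope = (86.6 − 74.6)/(7 − 3) = 3, so P = 65.6 + 3Q.
Competitive equilibrium: 102 − 3.5Q = 65.6 + 3Q → Q* = 5.6, P* = 82.4.
At Q = 3.1: demand price = 102 − 3.5·3.1 = 91.15; supply price = 65.6 + 3·3.1 = 74.9.
ΔQ = 5.6 − 3.1 = 2.5; wedge = 91.15 − 74.9 = 16.25.
DWL = ½ × 2.5 × 16.25 = 20.31.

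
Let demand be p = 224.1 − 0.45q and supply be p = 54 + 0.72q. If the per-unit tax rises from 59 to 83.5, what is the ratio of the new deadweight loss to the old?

Competitive equilibrium: 224.1 − 0.45q = 54 + 0.72q → q* = 145.3846, p* = 158.6769.
For a per-unit tax t: Δq = t/1.17, so DWL = ½·t·(t/1.17) = t²/2.34.
At t = 59: DWL = 1487.607. At t = 83.5: DWL = 2979.594.
Ratio = (83.5/59)² = 2.003.

2.003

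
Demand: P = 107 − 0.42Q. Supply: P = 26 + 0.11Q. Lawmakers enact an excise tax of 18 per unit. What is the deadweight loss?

305.66

Competitive equilibrium: 107 − 0.42Q = 26 + 0.11Q → Q* = 152.8302, P* = 42.8113.
With the tax, the buyer price exceeds the seller price by 18: (107 − 0.42Q) − (26 + 0.11Q) = 18 → Q' = 118.8679.
ΔQ = 152.8302 − 118.8679 = 33.9623; the wedge equals the tax, 18.
Welfare loss = ½ × 33.9623 × 18 = 305.66.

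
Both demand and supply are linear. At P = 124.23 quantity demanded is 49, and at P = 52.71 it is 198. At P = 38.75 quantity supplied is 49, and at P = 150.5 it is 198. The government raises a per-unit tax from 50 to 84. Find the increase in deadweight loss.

Demand slope = (52.71 − 124.23)/(198 − 49) = −0.48, so P = 147.75 − 0.48Q.
Supply slope = (150.5 − 38.75)/(198 − 49) = 0.75, so P = 2 + 0.75Q.
Competitive equilibrium: 147.75 − 0.48Q = 2 + 0.75Q → Q* = 118.4959, P* = 90.872.
For a per-unit tax t: ΔQ = t/1.23, so DWL = ½·t·(t/1.23) = t²/2.46.
At t = 50: DWL = 1016.26. At t = 84: DWL = 2868.293.
Increase = 2868.293 − 1016.26 = 1852.03.

1852.03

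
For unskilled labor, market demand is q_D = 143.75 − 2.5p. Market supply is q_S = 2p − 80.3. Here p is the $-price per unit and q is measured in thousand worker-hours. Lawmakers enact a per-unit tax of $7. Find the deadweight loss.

$27.22 thousand

In inverse form: demand p = 57.5 − 0.4q, supply p = 40.15 + 0.5q.
Competitive equilibrium: 57.5 − 0.4q = 40.15 + 0.5q → q* = 19.2778, p* = 49.7889.
With the tax, the buyer price exceeds the seller price by 7: (57.5 − 0.4q) − (40.15 + 0.5q) = 7 → q' = 11.5.
Δq = 19.2778 − 11.5 = 7.7778; the wedge equals the tax, 7.
Deadweight loss = ½ × 7.7778 × 7 = $27.22 thousand.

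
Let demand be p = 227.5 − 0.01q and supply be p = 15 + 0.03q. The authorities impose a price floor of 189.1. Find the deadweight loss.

Competitive equilibrium: 227.5 − 0.01q = 15 + 0.03q → q* = 5312.5, p* = 174.375.
At the floor p = 189.1, quantity demanded = (227.5 − 189.1)/0.01 = 3840.
Sellers' marginal cost at q' = 3840: 15 + 0.03·3840 = 130.2.
Δq = 5312.5 − 3840 = 1472.5; wedge = 189.1 − 130.2 = 58.9.
Welfare loss = ½ × 1472.5 × 58.9 = 43365.125.

43365.125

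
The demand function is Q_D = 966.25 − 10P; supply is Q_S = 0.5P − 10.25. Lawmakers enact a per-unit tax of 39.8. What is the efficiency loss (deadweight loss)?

In inverse form: demand P = 96.625 − 0.1Q, supply P = 20.5 + 2Q.
Competitive equilibrium: 96.625 − 0.1Q = 20.5 + 2Q → Q* = 36.25, P* = 93.
With the tax, the buyer price exceeds the seller price by 39.8: (96.625 − 0.1Q) − (20.5 + 2Q) = 39.8 → Q' = 17.2976.
ΔQ = 36.25 − 17.2976 = 18.9524; the wedge equals the tax, 39.8.
Welfare loss = ½ × 18.9524 × 39.8 = 377.15.

377.15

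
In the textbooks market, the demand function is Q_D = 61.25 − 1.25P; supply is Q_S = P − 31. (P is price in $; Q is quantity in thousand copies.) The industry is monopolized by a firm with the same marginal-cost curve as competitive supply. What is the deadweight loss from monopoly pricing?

$8.52 thousand

In inverse form: demand P = 49 − 0.8Q, supply P = 31 + Q.
Competitive equilibrium: 49 − 0.8Q = 31 + Q → Q* = 10, P* = 41.
Marginal revenue: MR = 49 − 1.6Q. Set MR = MC: 49 − 1.6Q = 31 + Q → Q_m = 6.9231.
Price P_m = 49 − 0.8·6.9231 = 43.4615; MC(Q_m) = 31 + 1·6.9231 = 37.9231.
Competitive Q* = 10, so ΔQ = 3.0769; wedge = 43.4615 − 37.9231 = 5.5384.
Deadweight loss = ½ × 3.0769 × 5.5384 = $8.52 thousand.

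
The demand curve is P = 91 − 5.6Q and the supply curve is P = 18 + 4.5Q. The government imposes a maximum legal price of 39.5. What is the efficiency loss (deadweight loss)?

Competitive equilibrium: 91 − 5.6Q = 18 + 4.5Q → Q* = 7.2277, P* = 50.5248.
At the ceiling P = 39.5, quantity supplied = (39.5 − 18)/4.5 = 4.7778.
Willingness to pay at Q' = 4.7778: 91 − 5.6·4.7778 = 64.2443.
ΔQ = 7.2277 − 4.7778 = 2.4499; wedge = 64.2443 − 39.5 = 24.7443.
Deadweight loss = ½ × 2.4499 × 24.7443 = 30.31.

30.31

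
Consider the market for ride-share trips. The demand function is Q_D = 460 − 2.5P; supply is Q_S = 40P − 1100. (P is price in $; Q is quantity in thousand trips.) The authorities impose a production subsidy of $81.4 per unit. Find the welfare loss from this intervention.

In inverse form: demand P = 184 − 0.4Q, supply P = 27.5 + 0.025Q.
Competitive equilibrium: 184 − 0.4Q = 27.5 + 0.025Q → Q* = 368.2353, P* = 36.7059.
The subsidy lowers effective supply by 81.4: P = 0.025Q − 53.9.
New quantity: 184 − 0.4Q = 0.025Q − 53.9 → Q' = 559.7647.
Overproduction ΔQ = 559.7647 − 368.2353 = 191.5294; wedge = subsidy = 81.4.
The triangle = ½ × 191.5294 × 81.4 = $7795.25 thousand.

$7795.25 thousand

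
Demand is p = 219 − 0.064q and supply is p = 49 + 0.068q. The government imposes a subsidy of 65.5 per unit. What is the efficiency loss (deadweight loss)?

16250.95

Competitive equilibrium: 219 − 0.064q = 49 + 0.068q → q* = 1287.8788, p* = 136.5758.
The subsidy lowers effective supply by 65.5: p = 0.068q − 16.5.
New quantity: 219 − 0.064q = 0.068q − 16.5 → q' = 1784.0909.
Overproduction Δq = 1784.0909 − 1287.8788 = 496.2121; wedge = subsidy = 65.5.
Deadweight loss = ½ × 496.2121 × 65.5 = 16250.95.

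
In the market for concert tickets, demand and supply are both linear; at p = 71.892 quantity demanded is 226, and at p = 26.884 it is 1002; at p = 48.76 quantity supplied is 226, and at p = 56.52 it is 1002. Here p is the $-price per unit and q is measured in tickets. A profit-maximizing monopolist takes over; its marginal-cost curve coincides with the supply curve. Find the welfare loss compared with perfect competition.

$2309.39

Demand slope = (26.884 − 71.892)/(1002 − 226) = −0.058, so p = 85 − 0.058q.
Supply slope = (56.52 − 48.76)/(1002 − 226) = 0.01, so p = 46.5 + 0.01q.
Competitive equilibrium: 85 − 0.058q = 46.5 + 0.01q → q* = 566.1765, p* = 52.1618.
Marginal revenue: MR = 85 − 0.116q. Set MR = MC: 85 − 0.116q = 46.5 + 0.01q → q_m = 305.5556.
Price p_m = 85 − 0.058·305.5556 = 67.2778; MC(q_m) = 46.5 + 0.01·305.5556 = 49.5556.
Competitive q* = 566.1765, so Δq = 260.6209; wedge = 67.2778 − 49.5556 = 17.7222.
Deadweight loss = ½ × 260.6209 × 17.7222 = $2309.39.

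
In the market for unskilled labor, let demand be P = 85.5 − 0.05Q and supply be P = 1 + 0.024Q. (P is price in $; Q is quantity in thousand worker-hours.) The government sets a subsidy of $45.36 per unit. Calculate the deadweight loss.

$13902.23 thousand

Competitive equilibrium: 85.5 − 0.05Q = 1 + 0.024Q → Q* = 1141.8919, P* = 28.4054.
The subsidy lowers effective supply by 45.36: P = 0.024Q − 44.36.
New quantity: 85.5 − 0.05Q = 0.024Q − 44.36 → Q' = 1754.8649.
Overproduction ΔQ = 1754.8649 − 1141.8919 = 612.973; wedge = subsidy = 45.36.
Deadweight loss = ½ × 612.973 × 45.36 = $13902.23 thousand.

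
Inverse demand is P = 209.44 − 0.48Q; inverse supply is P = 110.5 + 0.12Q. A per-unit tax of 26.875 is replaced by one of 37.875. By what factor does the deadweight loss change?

Competitive equilibrium: 209.44 − 0.48Q = 110.5 + 0.12Q → Q* = 164.9, P* = 130.288.
For a per-unit tax t: ΔQ = t/0.6, so DWL = ½·t·(t/0.6) = t²/1.2.
At t = 26.875: DWL = 601.888. At t = 37.875: DWL = 1195.430.
Ratio = (37.875/26.875)² = 1.986.

1.986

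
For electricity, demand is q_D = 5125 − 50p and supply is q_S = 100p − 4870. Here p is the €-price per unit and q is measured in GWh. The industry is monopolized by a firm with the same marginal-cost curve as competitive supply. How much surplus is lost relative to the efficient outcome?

In inverse form: demand p = 102.5 − 0.02q, supply p = 48.7 + 0.01q.
Competitive equilibrium: 102.5 − 0.02q = 48.7 + 0.01q → q* = 1793.3333, p* = 66.6333.
Marginal revenue: MR = 102.5 − 0.04q. Set MR = MC: 102.5 − 0.04q = 48.7 + 0.01q → q_m = 1076.
Price p_m = 102.5 − 0.02·1076 = 80.98; MC(q_m) = 48.7 + 0.01·1076 = 59.46.
Competitive q* = 1793.3333, so Δq = 717.3333; wedge = 80.98 − 59.46 = 21.52.
DWL = ½ × 717.3333 × 21.52 = €7718.51.

€7718.51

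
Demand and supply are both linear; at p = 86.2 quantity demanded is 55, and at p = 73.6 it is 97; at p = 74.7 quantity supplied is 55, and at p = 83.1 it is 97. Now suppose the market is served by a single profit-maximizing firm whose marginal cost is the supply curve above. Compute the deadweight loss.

213.89

Demand slope = (73.6 − 86.2)/(97 − 55) = −0.3, so p = 102.7 − 0.3q.
Supply slope = (83.1 − 74.7)/(97 − 55) = 0.2, so p = 63.7 + 0.2q.
Competitive equilibrium: 102.7 − 0.3q = 63.7 + 0.2q → q* = 78, p* = 79.3.
Marginal revenue: MR = 102.7 − 0.6q. Set MR = MC: 102.7 − 0.6q = 63.7 + 0.2q → q_m = 48.75.
Price p_m = 102.7 − 0.3·48.75 = 88.075; MC(q_m) = 63.7 + 0.2·48.75 = 73.45.
Competitive q* = 78, so Δq = 29.25; wedge = 88.075 − 73.45 = 14.625.
DWL = ½ × 29.25 × 14.625 = 213.89.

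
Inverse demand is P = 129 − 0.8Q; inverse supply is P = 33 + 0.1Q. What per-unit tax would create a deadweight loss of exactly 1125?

45

Competitive equilibrium: 129 − 0.8Q = 33 + 0.1Q → Q* = 106.6667, P* = 43.6667.
A tax t gives ΔQ = t/0.9 and wedge t, so DWL = t²/1.8.
t²/1.8 = 1125 → t² = 2025 → t = 45.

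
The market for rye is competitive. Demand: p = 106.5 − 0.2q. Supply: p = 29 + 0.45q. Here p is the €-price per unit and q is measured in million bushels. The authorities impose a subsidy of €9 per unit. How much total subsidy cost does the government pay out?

€1197.69 million

Competitive equilibrium: 106.5 − 0.2q = 29 + 0.45q → q* = 119.2308, p* = 82.6538.
The subsidy lowers effective supply by 9: p = 20 + 0.45q.
New quantity: 106.5 − 0.2q = 20 + 0.45q → q' = 133.0769.
Total subsidy cost = 9 × 133.0769 = €1197.69 million.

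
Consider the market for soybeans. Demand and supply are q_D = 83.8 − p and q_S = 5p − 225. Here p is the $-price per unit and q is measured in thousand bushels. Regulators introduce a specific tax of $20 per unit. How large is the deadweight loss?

In inverse form: demand p = 83.8 − q, supply p = 45 + 0.2q.
Competitive equilibrium: 83.8 − q = 45 + 0.2q → q* = 32.3333, p* = 51.4667.
With the tax, the buyer price exceeds the seller price by 20: (83.8 − q) − (45 + 0.2q) = 20 → q' = 15.6667.
Δq = 32.3333 − 15.6667 = 16.6666; the wedge equals the tax, 20.
DWL = ½ × 16.6666 × 20 = $166.67 thousand.

$166.67 thousand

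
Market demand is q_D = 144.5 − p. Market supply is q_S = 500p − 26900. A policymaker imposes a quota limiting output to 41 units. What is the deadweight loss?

1228.52

In inverse form: demand p = 144.5 − q, supply p = 53.8 + 0.002q.
Competitive equilibrium: 144.5 − q = 53.8 + 0.002q → q* = 90.519, p* = 53.981.
At q = 41: demand price = 144.5 − 1·41 = 103.5; supply price = 53.8 + 0.002·41 = 53.882.
Δq = 90.519 − 41 = 49.519; wedge = 103.5 − 53.882 = 49.618.
Deadweight loss = ½ × 49.519 × 49.618 = 1228.52.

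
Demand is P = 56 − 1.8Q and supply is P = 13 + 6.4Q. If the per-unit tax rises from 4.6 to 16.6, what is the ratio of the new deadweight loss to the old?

Competitive equilibrium: 56 − 1.8Q = 13 + 6.4Q → Q* = 5.2439, P* = 46.561.
For a per-unit tax t: ΔQ = t/8.2, so DWL = ½·t·(t/8.2) = t²/16.4.
At t = 4.6: DWL = 1.290. At t = 16.6: DWL = 16.802.
Ratio = (16.6/4.6)² = 13.023.

13.023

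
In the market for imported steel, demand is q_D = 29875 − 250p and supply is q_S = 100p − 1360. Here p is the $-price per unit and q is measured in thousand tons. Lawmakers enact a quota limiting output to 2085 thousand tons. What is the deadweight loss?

In inverse form: demand p = 119.5 − 0.004q, supply p = 13.6 + 0.01q.
Competitive equilibrium: 119.5 − 0.004q = 13.6 + 0.01q → q* = 7564.2857, p* = 89.2429.
At q = 2085: demand price = 119.5 − 0.004·2085 = 111.16; supply price = 13.6 + 0.01·2085 = 34.45.
Δq = 7564.2857 − 2085 = 5479.2857; wedge = 111.16 − 34.45 = 76.71.
Deadweight loss = ½ × 5479.2857 × 76.71 = $210158 thousand.

$210158 thousand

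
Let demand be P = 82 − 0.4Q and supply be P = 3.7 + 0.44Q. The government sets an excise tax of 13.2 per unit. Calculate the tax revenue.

Competitive equilibrium: 82 − 0.4Q = 3.7 + 0.44Q → Q* = 93.2143, P* = 44.7143.
With the tax, the buyer price exceeds the seller price by 13.2: (82 − 0.4Q) − (3.7 + 0.44Q) = 13.2 → Q' = 77.5.
Tax revenue = 13.2 × 77.5 = 1023.

1023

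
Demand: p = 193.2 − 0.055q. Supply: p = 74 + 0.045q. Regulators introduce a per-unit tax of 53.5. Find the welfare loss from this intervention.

14311.25

Competitive equilibrium: 193.2 − 0.055q = 74 + 0.045q → q* = 1192, p* = 127.64.
With the tax, the buyer price exceeds the seller price by 53.5: (193.2 − 0.055q) − (74 + 0.045q) = 53.5 → q' = 657.
Δq = 1192 − 657 = 535; the wedge equals the tax, 53.5.
Welfare loss = ½ × 535 × 53.5 = 14311.25.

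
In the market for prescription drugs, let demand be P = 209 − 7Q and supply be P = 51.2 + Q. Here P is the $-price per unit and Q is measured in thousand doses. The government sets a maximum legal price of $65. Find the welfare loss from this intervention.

Competitive equilibrium: 209 − 7Q = 51.2 + Q → Q* = 19.725, P* = 70.925.
At the ceiling P = 65, quantity supplied = (65 − 51.2)/1 = 13.8.
Willingness to pay at Q' = 13.8: 209 − 7·13.8 = 112.4.
ΔQ = 19.725 − 13.8 = 5.925; wedge = 112.4 − 65 = 47.4.
Deadweight loss = ½ × 5.925 × 47.4 = $140.42 thousand.

$140.42 thousand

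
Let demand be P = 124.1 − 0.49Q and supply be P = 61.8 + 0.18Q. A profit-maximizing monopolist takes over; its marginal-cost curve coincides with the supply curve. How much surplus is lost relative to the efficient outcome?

516.83

Competitive equilibrium: 124.1 − 0.49Q = 61.8 + 0.18Q → Q* = 92.9851, P* = 78.5373.
Marginal revenue: MR = 124.1 − 0.98Q. Set MR = MC: 124.1 − 0.98Q = 61.8 + 0.18Q → Q_m = 53.7069.
Price P_m = 124.1 − 0.49·53.7069 = 97.7836; MC(Q_m) = 61.8 + 0.18·53.7069 = 71.4672.
Competitive Q* = 92.9851, so ΔQ = 39.2782; wedge = 97.7836 − 71.4672 = 26.3164.
The triangle = ½ × 39.2782 × 26.3164 = 516.83.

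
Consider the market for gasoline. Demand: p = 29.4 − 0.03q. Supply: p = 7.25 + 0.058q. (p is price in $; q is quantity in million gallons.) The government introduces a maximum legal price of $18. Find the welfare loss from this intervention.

$193.76 million

Competitive equilibrium: 29.4 − 0.03q = 7.25 + 0.058q → q* = 251.7045, p* = 21.8489.
At the ceiling p = 18, quantity supplied = (18 − 7.25)/0.058 = 185.3448.
Willingness to pay at q' = 185.3448: 29.4 − 0.03·185.3448 = 23.8397.
Δq = 251.7045 − 185.3448 = 66.3597; wedge = 23.8397 − 18 = 5.8397.
The triangle = ½ × 66.3597 × 5.8397 = $193.76 million.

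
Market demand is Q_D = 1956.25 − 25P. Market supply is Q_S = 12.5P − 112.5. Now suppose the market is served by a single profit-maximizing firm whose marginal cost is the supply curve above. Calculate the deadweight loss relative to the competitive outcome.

In inverse form: demand P = 78.25 − 0.04Q, supply P = 9 + 0.08Q.
Competitive equilibrium: 78.25 − 0.04Q = 9 + 0.08Q → Q* = 577.0833, P* = 55.1667.
Marginal revenue: MR = 78.25 − 0.08Q. Set MR = MC: 78.25 − 0.08Q = 9 + 0.08Q → Q_m = 432.8125.
Price P_m = 78.25 − 0.04·432.8125 = 60.9375; MC(Q_m) = 9 + 0.08·432.8125 = 43.625.
Competitive Q* = 577.0833, so ΔQ = 144.2708; wedge = 60.9375 − 43.625 = 17.3125.
DWL = ½ × 144.2708 × 17.3125 = 1248.84.

1248.84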